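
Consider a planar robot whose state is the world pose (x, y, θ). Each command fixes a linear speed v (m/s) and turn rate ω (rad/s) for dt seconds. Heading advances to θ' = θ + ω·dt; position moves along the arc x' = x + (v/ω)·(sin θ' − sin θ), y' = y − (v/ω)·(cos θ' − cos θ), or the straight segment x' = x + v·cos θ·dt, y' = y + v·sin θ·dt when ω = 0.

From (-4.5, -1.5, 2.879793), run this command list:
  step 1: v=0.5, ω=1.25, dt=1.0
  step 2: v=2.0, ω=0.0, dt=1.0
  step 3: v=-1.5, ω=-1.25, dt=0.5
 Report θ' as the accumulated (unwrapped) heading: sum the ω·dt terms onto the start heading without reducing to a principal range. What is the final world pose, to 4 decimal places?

step 1: θ'=4.1298 (R=0.4000) → pose (-4.9375, -1.6663, 4.1298)
step 2: θ'=4.1298 (straight) → pose (-6.0379, -3.3364, 4.1298)
step 3: θ'=3.5048 (R=1.2000) → pose (-5.4622, -2.8749, 3.5048)

(-5.4622, -2.8749, 3.5048)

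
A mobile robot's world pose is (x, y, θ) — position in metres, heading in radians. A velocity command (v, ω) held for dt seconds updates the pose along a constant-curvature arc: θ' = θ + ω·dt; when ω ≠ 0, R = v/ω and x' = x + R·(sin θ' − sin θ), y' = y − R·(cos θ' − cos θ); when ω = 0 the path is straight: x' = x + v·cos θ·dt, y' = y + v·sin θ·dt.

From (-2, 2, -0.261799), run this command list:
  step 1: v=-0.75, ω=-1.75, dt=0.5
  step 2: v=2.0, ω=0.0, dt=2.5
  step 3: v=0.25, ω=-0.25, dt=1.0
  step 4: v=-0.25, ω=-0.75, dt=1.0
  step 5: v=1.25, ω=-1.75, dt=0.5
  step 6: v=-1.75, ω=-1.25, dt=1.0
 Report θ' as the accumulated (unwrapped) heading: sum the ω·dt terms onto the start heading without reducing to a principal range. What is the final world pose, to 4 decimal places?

(0.8778, -3.4043, -4.2618)

step 1: θ'=-1.1368 (R=0.4286) → pose (-2.2779, 2.2338, -1.1368)
step 2: θ'=-1.1368 (straight) → pose (-0.1754, -2.3027, -1.1368)
step 3: θ'=-1.3868 (R=-1.0000) → pose (-0.0996, -2.5402, -1.3868)
step 4: θ'=-2.1368 (R=0.3333) → pose (-0.0532, -2.3005, -2.1368)
step 5: θ'=-3.0118 (R=-0.7143) → pose (-0.5637, -2.6257, -3.0118)
step 6: θ'=-4.2618 (R=1.4000) → pose (0.8778, -3.4043, -4.2618)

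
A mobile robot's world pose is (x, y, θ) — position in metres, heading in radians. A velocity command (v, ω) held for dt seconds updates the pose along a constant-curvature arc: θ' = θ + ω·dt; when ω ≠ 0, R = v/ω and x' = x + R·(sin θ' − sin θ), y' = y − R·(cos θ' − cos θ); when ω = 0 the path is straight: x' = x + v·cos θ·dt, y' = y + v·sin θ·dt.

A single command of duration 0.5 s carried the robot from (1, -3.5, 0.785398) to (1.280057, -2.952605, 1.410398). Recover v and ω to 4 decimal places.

v = 1.2500, ω = 1.2500

Δθ = 1.410398 − 0.785398 = 0.625000
ω = Δθ/dt = 0.625000/0.5 = 1.2500
R = −Δy/(cos θ' − cos θ) = 1.0000
v = R·ω = 1.0000·1.2500 = 1.2500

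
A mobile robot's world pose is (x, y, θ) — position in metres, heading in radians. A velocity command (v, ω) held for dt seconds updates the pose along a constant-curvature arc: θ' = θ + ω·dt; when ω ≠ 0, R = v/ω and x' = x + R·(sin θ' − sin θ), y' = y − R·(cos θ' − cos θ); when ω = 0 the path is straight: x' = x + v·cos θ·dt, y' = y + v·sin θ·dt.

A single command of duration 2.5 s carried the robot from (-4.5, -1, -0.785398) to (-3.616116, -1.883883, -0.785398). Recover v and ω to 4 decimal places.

Δθ = -0.785398 − -0.785398 = 0.000000
ω = Δθ/dt = 0.000000/2.5 = 0.0000
ω = 0 → v = (Δx·cos θ + Δy·sin θ)/dt = 0.5000

v = 0.5000, ω = 0.0000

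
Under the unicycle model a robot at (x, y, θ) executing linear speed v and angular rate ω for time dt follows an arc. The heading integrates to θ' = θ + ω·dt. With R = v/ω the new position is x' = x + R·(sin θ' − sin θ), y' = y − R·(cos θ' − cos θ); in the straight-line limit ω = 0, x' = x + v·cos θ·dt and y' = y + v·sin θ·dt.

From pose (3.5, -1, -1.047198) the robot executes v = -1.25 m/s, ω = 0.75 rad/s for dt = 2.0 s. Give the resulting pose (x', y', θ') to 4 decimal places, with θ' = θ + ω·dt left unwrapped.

(1.3275, -0.3346, 0.4528)

θ' = -1.0472 + 0.75·2.0 = 0.4528
R = v/ω = -1.25/0.75 = -1.6667
x' = 3.5 + -1.6667·(sin 0.4528 − sin -1.0472) = 1.3275
y' = -1 − -1.6667·(cos 0.4528 − cos -1.0472) = -0.3346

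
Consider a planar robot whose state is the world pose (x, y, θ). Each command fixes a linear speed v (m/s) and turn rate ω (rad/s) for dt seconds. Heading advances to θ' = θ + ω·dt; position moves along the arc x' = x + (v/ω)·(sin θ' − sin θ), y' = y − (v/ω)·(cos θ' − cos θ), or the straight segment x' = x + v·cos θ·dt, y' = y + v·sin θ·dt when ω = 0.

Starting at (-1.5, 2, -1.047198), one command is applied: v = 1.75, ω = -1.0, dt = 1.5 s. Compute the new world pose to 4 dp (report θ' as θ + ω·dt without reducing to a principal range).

θ' = -1.0472 + -1.0·1.5 = -2.5472
R = v/ω = 1.75/-1.0 = -1.7500
x' = -1.5 + -1.7500·(sin -2.5472 − sin -1.0472) = -2.0355
y' = 2 − -1.7500·(cos -2.5472 − cos -1.0472) = -0.3249

(-2.0355, -0.3249, -2.5472)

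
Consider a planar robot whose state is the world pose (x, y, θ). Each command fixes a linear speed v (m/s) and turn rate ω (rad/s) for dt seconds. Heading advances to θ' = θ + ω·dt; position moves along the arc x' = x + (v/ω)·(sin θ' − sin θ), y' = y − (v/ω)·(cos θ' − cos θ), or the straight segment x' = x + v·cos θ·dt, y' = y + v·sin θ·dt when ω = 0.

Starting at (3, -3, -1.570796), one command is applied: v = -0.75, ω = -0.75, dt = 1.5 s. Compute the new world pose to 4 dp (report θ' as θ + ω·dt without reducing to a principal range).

(3.5688, -2.0977, -2.6958)

θ' = -1.5708 + -0.75·1.5 = -2.6958
R = v/ω = -0.75/-0.75 = 1.0000
x' = 3 + 1.0000·(sin -2.6958 − sin -1.5708) = 3.5688
y' = -3 − 1.0000·(cos -2.6958 − cos -1.5708) = -2.0977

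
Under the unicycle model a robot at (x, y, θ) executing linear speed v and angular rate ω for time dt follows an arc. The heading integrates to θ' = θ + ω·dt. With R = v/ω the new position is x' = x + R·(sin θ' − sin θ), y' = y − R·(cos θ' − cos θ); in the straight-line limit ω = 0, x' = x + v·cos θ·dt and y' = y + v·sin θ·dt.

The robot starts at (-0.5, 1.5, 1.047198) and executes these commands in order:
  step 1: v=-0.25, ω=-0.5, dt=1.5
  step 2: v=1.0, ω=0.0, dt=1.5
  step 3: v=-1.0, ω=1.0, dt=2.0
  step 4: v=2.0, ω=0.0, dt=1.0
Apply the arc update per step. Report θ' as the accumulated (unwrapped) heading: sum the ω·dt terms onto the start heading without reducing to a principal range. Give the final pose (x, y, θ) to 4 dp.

step 1: θ'=0.2972 (R=0.5000) → pose (-0.7866, 1.2719, 0.2972)
step 2: θ'=0.2972 (straight) → pose (0.6476, 1.7112, 0.2972)
step 3: θ'=2.2972 (R=-1.0000) → pose (0.1929, 0.0908, 2.2972)
step 4: θ'=2.2972 (straight) → pose (-1.1354, 1.5860, 2.2972)

(-1.1354, 1.5860, 2.2972)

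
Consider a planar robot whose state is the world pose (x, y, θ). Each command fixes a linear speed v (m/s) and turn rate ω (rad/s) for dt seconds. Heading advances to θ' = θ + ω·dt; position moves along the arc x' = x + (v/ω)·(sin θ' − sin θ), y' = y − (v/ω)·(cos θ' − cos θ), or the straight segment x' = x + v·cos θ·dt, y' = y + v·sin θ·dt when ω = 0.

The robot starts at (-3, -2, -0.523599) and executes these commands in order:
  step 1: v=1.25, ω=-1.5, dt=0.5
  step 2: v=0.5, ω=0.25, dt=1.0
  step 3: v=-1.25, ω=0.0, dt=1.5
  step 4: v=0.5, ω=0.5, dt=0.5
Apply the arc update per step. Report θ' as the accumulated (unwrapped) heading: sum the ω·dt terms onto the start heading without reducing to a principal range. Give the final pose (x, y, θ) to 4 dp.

step 1: θ'=-1.2736 (R=-0.8333) → pose (-2.6199, -2.4777, -1.2736)
step 2: θ'=-1.0236 (R=2.0000) → pose (-2.4155, -2.9326, -1.0236)
step 3: θ'=-1.0236 (straight) → pose (-3.3911, -1.3313, -1.0236)
step 4: θ'=-0.7736 (R=1.0000) → pose (-3.2358, -1.5264, -0.7736)

(-3.2358, -1.5264, -0.7736)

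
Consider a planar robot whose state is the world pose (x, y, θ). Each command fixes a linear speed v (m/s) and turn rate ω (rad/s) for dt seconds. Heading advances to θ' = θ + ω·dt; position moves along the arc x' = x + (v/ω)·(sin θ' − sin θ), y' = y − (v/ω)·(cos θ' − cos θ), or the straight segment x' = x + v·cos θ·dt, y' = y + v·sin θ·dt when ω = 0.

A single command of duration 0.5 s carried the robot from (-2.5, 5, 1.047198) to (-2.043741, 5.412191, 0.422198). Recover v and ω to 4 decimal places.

v = 1.2500, ω = -1.2500

Δθ = 0.422198 − 1.047198 = -0.625000
ω = Δθ/dt = -0.625000/0.5 = -1.2500
R = Δx/(sin θ' − sin θ) = -1.0000
v = R·ω = -1.0000·-1.2500 = 1.2500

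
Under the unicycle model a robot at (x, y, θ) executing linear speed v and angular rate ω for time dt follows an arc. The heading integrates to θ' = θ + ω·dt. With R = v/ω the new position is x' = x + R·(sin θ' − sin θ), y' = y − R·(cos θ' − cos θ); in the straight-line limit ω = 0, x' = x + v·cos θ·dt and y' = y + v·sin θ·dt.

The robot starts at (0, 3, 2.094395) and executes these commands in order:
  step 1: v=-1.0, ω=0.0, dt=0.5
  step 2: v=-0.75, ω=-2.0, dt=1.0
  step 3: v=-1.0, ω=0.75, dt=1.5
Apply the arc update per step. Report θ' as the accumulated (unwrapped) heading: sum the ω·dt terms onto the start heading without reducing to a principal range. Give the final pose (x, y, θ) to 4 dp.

step 1: θ'=2.0944 (straight) → pose (0.2500, 2.5670, 2.0944)
step 2: θ'=0.0944 (R=0.3750) → pose (-0.0394, 2.0062, 0.0944)
step 3: θ'=1.2194 (R=-1.3333) → pose (-1.1656, 1.1377, 1.2194)

(-1.1656, 1.1377, 1.2194)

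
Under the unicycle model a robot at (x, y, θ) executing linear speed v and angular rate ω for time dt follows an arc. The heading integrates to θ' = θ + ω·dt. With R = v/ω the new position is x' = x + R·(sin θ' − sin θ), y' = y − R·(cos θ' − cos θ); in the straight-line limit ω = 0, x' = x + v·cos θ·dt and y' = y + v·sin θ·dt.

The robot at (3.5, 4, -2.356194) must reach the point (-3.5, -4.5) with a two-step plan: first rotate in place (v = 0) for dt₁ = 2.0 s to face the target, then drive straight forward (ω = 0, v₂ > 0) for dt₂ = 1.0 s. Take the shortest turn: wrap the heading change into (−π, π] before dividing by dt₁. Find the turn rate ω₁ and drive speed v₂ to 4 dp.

heading to target = atan2(-4.5−4, -3.5−3.5) = -2.2597
Δθ = wrap(-2.2597 − -2.3562) = 0.0965; ω₁ = Δθ/dt₁ = 0.0482
distance = √((-3.5−3.5)² + (-4.5−4)²) = 11.0114; v₂ = distance/dt₂ = 11.0114

ω₁ = 0.0482, v₂ = 11.0114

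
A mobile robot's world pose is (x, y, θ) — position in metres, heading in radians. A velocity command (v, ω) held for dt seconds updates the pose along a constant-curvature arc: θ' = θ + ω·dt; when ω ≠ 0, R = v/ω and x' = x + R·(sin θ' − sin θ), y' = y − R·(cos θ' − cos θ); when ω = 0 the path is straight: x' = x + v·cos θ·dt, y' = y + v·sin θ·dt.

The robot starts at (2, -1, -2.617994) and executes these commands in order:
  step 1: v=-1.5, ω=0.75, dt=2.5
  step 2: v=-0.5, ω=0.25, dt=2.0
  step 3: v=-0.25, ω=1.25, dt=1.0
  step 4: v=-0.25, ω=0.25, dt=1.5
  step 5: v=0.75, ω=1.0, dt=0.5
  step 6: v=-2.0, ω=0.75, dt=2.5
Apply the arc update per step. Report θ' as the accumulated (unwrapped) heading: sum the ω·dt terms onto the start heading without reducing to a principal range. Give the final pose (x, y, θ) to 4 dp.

step 1: θ'=-0.7430 (R=-2.0000) → pose (2.3530, 2.2049, -0.7430)
step 2: θ'=-0.2430 (R=-2.0000) → pose (1.4812, 2.6733, -0.2430)
step 3: θ'=1.0070 (R=-0.2000) → pose (1.2641, 2.5860, 1.0070)
step 4: θ'=1.3820 (R=-1.0000) → pose (1.1271, 2.2393, 1.3820)
step 5: θ'=1.8820 (R=0.7500) → pose (1.1044, 2.6097, 1.8820)
step 6: θ'=3.7570 (R=-2.6667) → pose (5.1824, 1.2489, 3.7570)

(5.1824, 1.2489, 3.7570)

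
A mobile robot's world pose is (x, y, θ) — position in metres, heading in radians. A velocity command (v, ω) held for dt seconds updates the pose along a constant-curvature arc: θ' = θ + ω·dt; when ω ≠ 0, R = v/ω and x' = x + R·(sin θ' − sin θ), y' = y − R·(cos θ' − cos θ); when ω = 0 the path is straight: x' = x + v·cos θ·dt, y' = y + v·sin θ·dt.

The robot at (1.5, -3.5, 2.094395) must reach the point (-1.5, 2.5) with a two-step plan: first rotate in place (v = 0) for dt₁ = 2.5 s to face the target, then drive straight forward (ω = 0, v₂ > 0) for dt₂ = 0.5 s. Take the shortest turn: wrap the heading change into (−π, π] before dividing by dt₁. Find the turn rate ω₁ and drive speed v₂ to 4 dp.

ω₁ = -0.0240, v₂ = 13.4164

heading to target = atan2(2.5−-3.5, -1.5−1.5) = 2.0344
Δθ = wrap(2.0344 − 2.0944) = -0.0600; ω₁ = Δθ/dt₁ = -0.0240
distance = √((-1.5−1.5)² + (2.5−-3.5)²) = 6.7082; v₂ = distance/dt₂ = 13.4164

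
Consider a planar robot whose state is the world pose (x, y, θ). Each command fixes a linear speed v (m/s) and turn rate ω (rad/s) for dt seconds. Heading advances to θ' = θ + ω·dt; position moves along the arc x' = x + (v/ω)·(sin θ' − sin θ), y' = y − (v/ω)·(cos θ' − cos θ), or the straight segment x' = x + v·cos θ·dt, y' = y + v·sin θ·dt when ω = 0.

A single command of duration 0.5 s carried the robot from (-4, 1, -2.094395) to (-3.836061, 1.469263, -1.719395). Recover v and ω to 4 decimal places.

v = -1.0000, ω = 0.7500

Δθ = -1.719395 − -2.094395 = 0.375000
ω = Δθ/dt = 0.375000/0.5 = 0.7500
R = −Δy/(cos θ' − cos θ) = -1.3333
v = R·ω = -1.3333·0.7500 = -1.0000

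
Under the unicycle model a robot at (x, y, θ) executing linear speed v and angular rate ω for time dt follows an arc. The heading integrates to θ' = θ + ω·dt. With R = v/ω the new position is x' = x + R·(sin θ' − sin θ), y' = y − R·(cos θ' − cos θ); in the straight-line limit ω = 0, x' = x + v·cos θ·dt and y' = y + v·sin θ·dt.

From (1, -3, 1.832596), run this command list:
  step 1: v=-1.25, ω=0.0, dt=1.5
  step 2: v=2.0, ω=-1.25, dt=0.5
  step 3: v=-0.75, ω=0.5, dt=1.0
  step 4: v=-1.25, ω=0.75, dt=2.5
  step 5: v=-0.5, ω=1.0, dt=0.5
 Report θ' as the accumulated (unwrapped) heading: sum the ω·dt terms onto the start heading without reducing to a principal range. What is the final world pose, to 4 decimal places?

(4.0045, -5.6883, 4.0826)

step 1: θ'=1.8326 (straight) → pose (1.4853, -4.8111, 1.8326)
step 2: θ'=1.2076 (R=-1.6000) → pose (1.5351, -3.8286, 1.2076)
step 3: θ'=1.7076 (R=-1.5000) → pose (1.4513, -4.5660, 1.7076)
step 4: θ'=3.5826 (R=-1.6667) → pose (3.8138, -5.8460, 3.5826)
step 5: θ'=4.0826 (R=-0.5000) → pose (4.0045, -5.6883, 4.0826)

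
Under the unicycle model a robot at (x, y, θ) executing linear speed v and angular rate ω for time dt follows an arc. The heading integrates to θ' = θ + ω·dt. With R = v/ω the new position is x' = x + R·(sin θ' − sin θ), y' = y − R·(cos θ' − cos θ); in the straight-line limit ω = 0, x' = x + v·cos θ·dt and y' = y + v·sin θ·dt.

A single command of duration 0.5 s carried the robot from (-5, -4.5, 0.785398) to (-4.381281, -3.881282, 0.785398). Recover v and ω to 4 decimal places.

Δθ = 0.785398 − 0.785398 = 0.000000
ω = Δθ/dt = 0.000000/0.5 = 0.0000
ω = 0 → v = (Δx·cos θ + Δy·sin θ)/dt = 1.7500

v = 1.7500, ω = 0.0000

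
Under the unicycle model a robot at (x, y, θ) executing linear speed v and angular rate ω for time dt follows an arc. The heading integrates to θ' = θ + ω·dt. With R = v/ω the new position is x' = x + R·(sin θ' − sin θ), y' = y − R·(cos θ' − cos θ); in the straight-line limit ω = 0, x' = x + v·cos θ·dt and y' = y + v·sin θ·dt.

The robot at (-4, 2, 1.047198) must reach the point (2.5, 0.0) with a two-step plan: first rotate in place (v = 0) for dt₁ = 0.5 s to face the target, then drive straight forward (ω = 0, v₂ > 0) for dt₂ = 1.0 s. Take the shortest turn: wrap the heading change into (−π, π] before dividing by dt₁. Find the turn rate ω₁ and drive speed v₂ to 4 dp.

heading to target = atan2(0−2, 2.5−-4) = -0.2985
Δθ = wrap(-0.2985 − 1.0472) = -1.3457; ω₁ = Δθ/dt₁ = -2.6914
distance = √((2.5−-4)² + (0−2)²) = 6.8007; v₂ = distance/dt₂ = 6.8007

ω₁ = -2.6914, v₂ = 6.8007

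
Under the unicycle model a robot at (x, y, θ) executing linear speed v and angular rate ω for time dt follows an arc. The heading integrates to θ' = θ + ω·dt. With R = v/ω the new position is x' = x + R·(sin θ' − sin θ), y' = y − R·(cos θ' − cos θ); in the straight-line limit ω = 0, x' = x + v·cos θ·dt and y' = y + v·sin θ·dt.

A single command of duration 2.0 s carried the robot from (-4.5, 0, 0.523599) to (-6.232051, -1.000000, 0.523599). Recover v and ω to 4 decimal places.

v = -1.0000, ω = 0.0000

Δθ = 0.523599 − 0.523599 = 0.000000
ω = Δθ/dt = 0.000000/2.0 = 0.0000
ω = 0 → v = (Δx·cos θ + Δy·sin θ)/dt = -1.0000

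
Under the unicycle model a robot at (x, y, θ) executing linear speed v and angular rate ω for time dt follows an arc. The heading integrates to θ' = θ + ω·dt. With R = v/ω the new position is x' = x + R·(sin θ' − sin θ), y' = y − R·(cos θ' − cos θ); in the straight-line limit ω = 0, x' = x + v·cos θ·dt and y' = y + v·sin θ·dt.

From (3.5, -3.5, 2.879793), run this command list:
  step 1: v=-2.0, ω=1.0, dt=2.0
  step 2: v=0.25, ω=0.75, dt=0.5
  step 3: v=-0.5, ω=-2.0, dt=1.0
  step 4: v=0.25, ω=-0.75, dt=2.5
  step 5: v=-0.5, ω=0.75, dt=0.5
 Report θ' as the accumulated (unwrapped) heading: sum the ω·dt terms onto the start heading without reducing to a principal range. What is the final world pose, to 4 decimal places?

(5.8529, -0.8280, 1.7548)

step 1: θ'=4.8798 (R=-2.0000) → pose (5.9897, -1.2349, 4.8798)
step 2: θ'=5.2548 (R=0.3333) → pose (6.0329, -1.3514, 5.2548)
step 3: θ'=3.2548 (R=0.2500) → pose (6.2187, -0.9740, 3.2548)
step 4: θ'=1.3798 (R=-0.3333) → pose (5.8538, -0.5795, 1.3798)
step 5: θ'=1.7548 (R=-0.6667) → pose (5.8529, -0.8280, 1.7548)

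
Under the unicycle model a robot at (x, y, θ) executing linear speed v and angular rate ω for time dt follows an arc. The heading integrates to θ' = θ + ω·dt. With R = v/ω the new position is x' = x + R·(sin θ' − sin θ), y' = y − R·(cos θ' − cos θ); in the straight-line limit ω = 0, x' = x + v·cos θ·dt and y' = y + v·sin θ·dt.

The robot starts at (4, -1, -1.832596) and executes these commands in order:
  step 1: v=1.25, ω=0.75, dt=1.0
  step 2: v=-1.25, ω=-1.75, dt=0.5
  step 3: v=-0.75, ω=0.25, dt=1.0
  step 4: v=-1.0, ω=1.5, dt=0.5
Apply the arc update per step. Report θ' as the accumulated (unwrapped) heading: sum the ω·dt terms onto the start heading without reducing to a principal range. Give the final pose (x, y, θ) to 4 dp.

(4.1856, -0.4115, -0.9576)

step 1: θ'=-1.0826 (R=1.6667) → pose (4.1379, -2.2131, -1.0826)
step 2: θ'=-1.9576 (R=0.7143) → pose (4.1072, -1.6086, -1.9576)
step 3: θ'=-1.7076 (R=-3.0000) → pose (4.3008, -0.8861, -1.7076)
step 4: θ'=-0.9576 (R=-0.6667) → pose (4.1856, -0.4115, -0.9576)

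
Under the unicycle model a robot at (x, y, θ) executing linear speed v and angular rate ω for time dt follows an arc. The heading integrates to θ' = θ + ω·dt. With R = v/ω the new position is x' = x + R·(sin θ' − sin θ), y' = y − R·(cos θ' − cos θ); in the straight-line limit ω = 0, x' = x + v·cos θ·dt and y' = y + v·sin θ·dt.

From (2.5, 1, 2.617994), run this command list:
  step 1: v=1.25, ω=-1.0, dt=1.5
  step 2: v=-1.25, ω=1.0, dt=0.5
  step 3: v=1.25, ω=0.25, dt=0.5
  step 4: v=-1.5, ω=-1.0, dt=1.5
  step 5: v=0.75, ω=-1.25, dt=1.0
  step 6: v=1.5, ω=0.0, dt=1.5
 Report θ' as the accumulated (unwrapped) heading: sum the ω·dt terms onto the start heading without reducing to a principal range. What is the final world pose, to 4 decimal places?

(2.5450, -1.2321, -1.0070)

step 1: θ'=1.1180 (R=-1.2500) → pose (2.0010, 2.6294, 1.1180)
step 2: θ'=1.6180 (R=-1.2500) → pose (1.8764, 2.0236, 1.6180)
step 3: θ'=1.7430 (R=5.0000) → pose (1.8080, 2.6444, 1.7430)
step 4: θ'=0.2430 (R=1.5000) → pose (0.6911, 0.9314, 0.2430)
step 5: θ'=-1.0070 (R=-0.6000) → pose (1.3426, 0.6697, -1.0070)
step 6: θ'=-1.0070 (straight) → pose (2.5450, -1.2321, -1.0070)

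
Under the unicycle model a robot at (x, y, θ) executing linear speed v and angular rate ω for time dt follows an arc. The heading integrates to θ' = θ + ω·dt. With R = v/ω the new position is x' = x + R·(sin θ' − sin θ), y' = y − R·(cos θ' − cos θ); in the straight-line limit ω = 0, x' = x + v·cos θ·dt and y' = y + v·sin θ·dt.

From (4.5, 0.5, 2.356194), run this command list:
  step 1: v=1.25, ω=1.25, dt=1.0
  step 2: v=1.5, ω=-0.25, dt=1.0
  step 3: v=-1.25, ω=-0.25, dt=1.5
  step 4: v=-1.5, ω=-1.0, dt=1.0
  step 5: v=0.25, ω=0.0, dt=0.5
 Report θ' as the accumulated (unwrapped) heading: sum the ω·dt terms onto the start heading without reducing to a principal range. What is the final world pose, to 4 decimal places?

(4.8835, -0.5286, 1.9812)

step 1: θ'=3.6062 (R=1.0000) → pose (3.3448, 0.6869, 3.6062)
step 2: θ'=3.3562 (R=-6.0000) → pose (1.9342, 0.1885, 3.3562)
step 3: θ'=2.9812 (R=5.0000) → pose (3.7975, 0.2390, 2.9812)
step 4: θ'=1.9812 (R=1.5000) → pose (4.9334, -0.6432, 1.9812)
step 5: θ'=1.9812 (straight) → pose (4.8835, -0.5286, 1.9812)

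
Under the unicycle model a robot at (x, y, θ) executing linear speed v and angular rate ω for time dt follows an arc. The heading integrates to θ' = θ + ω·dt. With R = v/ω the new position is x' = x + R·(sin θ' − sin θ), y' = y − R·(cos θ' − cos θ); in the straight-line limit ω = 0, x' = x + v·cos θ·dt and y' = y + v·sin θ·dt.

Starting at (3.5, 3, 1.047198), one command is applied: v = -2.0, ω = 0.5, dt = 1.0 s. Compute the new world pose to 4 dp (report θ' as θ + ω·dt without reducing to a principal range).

θ' = 1.0472 + 0.5·1.0 = 1.5472
R = v/ω = -2.0/0.5 = -4.0000
x' = 3.5 + -4.0000·(sin 1.5472 − sin 1.0472) = 2.9652
y' = 3 − -4.0000·(cos 1.5472 − cos 1.0472) = 1.0944

(2.9652, 1.0944, 1.5472)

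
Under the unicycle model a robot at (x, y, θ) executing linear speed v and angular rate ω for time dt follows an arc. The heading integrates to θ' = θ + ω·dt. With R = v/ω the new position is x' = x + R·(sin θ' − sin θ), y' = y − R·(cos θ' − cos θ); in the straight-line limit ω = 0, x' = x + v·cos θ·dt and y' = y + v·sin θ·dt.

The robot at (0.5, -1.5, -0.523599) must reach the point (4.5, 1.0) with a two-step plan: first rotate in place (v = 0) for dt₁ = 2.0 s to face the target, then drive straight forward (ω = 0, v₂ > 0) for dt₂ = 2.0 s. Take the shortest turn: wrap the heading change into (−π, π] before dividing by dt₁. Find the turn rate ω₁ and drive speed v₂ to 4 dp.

heading to target = atan2(1−-1.5, 4.5−0.5) = 0.5586
Δθ = wrap(0.5586 − -0.5236) = 1.0822; ω₁ = Δθ/dt₁ = 0.5411
distance = √((4.5−0.5)² + (1−-1.5)²) = 4.7170; v₂ = distance/dt₂ = 2.3585

ω₁ = 0.5411, v₂ = 2.3585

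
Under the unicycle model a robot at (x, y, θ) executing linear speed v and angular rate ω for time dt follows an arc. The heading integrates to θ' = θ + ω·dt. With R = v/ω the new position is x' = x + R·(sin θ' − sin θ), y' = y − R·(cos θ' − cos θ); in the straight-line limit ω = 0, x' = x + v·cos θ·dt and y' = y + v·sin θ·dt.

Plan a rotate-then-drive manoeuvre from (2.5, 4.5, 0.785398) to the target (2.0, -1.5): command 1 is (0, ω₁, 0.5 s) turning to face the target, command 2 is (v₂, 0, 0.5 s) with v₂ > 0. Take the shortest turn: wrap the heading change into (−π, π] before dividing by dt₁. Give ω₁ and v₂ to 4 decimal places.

heading to target = atan2(-1.5−4.5, 2−2.5) = -1.6539
Δθ = wrap(-1.6539 − 0.7854) = -2.4393; ω₁ = Δθ/dt₁ = -4.8787
distance = √((2−2.5)² + (-1.5−4.5)²) = 6.0208; v₂ = distance/dt₂ = 12.0416

ω₁ = -4.8787, v₂ = 12.0416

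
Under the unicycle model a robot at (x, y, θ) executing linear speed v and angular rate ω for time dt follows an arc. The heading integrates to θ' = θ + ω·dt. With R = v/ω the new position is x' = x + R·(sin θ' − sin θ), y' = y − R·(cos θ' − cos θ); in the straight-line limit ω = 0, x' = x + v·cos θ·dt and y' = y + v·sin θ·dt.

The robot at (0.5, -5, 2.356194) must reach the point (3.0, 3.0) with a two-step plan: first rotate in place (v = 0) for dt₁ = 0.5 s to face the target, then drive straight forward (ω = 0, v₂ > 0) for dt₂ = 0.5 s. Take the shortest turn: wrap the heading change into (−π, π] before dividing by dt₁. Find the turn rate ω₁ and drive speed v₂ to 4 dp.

heading to target = atan2(3−-5, 3−0.5) = 1.2679
Δθ = wrap(1.2679 − 2.3562) = -1.0883; ω₁ = Δθ/dt₁ = -2.1766
distance = √((3−0.5)² + (3−-5)²) = 8.3815; v₂ = distance/dt₂ = 16.7631

ω₁ = -2.1766, v₂ = 16.7631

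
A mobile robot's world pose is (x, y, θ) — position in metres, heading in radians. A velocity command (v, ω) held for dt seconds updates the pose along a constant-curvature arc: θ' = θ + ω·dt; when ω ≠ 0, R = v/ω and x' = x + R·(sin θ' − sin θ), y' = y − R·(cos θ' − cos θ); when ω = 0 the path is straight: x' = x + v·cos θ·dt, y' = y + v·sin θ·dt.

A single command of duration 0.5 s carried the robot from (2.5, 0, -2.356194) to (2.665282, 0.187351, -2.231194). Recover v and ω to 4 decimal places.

Δθ = -2.231194 − -2.356194 = 0.125000
ω = Δθ/dt = 0.125000/0.5 = 0.2500
R = −Δy/(cos θ' − cos θ) = -2.0000
v = R·ω = -2.0000·0.2500 = -0.5000

v = -0.5000, ω = 0.2500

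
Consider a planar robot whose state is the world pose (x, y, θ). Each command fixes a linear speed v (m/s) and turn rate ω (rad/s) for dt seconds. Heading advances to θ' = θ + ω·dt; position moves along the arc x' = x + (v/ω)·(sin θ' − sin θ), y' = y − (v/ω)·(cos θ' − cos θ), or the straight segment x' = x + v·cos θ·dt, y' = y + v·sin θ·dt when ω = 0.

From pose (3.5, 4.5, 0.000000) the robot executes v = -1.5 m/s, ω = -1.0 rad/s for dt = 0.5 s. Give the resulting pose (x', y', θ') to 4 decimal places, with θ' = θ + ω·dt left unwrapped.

(2.7809, 4.6836, -0.5000)

θ' = 0.0000 + -1.0·0.5 = -0.5000
R = v/ω = -1.5/-1.0 = 1.5000
x' = 3.5 + 1.5000·(sin -0.5000 − sin 0.0000) = 2.7809
y' = 4.5 − 1.5000·(cos -0.5000 − cos 0.0000) = 4.6836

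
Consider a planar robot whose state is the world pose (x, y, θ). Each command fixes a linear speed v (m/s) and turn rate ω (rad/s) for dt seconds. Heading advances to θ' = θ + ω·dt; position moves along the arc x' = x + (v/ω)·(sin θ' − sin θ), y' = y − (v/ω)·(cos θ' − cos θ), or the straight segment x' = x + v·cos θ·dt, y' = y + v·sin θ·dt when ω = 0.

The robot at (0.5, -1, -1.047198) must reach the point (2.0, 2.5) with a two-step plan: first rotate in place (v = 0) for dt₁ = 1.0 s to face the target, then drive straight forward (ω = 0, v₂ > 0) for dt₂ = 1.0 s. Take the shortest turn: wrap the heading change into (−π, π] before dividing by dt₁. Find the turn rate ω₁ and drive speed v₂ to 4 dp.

heading to target = atan2(2.5−-1, 2−0.5) = 1.1659
Δθ = wrap(1.1659 − -1.0472) = 2.2131; ω₁ = Δθ/dt₁ = 2.2131
distance = √((2−0.5)² + (2.5−-1)²) = 3.8079; v₂ = distance/dt₂ = 3.8079

ω₁ = 2.2131, v₂ = 3.8079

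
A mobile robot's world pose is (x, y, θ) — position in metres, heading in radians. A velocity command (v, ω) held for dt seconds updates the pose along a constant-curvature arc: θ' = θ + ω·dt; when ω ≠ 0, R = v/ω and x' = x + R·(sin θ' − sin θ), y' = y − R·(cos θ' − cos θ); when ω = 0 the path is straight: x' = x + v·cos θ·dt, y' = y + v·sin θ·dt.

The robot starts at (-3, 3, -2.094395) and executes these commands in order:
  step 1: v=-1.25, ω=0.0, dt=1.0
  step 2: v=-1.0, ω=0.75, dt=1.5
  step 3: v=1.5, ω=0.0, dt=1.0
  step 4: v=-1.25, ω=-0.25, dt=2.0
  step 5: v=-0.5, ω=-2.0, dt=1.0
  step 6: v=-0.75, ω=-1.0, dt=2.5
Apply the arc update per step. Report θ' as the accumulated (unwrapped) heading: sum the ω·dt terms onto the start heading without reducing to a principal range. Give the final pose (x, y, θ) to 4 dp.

(-2.1140, 5.4282, -5.9694)

step 1: θ'=-2.0944 (straight) → pose (-2.3750, 4.0825, -2.0944)
step 2: θ'=-0.9694 (R=-1.3333) → pose (-2.4303, 5.5036, -0.9694)
step 3: θ'=-0.9694 (straight) → pose (-1.5816, 4.2668, -0.9694)
step 4: θ'=-1.4694 (R=5.0000) → pose (-2.4332, 6.5896, -1.4694)
step 5: θ'=-3.4694 (R=0.2500) → pose (-2.1040, 6.8516, -3.4694)
step 6: θ'=-5.9694 (R=0.7500) → pose (-2.1140, 5.4282, -5.9694)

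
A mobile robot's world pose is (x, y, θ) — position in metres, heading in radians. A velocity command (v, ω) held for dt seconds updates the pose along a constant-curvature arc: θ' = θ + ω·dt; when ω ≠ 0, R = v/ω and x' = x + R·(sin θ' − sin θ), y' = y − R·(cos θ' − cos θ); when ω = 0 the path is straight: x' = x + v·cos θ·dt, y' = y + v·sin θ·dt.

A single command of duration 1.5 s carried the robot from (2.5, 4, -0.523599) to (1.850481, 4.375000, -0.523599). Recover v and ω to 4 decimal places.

v = -0.5000, ω = 0.0000

Δθ = -0.523599 − -0.523599 = 0.000000
ω = Δθ/dt = 0.000000/1.5 = 0.0000
ω = 0 → v = (Δx·cos θ + Δy·sin θ)/dt = -0.5000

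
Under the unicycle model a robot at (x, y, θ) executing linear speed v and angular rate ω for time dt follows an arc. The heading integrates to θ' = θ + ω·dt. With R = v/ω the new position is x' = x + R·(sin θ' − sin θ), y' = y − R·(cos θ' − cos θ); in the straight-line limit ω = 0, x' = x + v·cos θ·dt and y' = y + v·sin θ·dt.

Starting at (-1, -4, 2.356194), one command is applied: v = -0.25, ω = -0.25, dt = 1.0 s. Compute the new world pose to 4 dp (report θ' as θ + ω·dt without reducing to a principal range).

θ' = 2.3562 + -0.25·1.0 = 2.1062
R = v/ω = -0.25/-0.25 = 1.0000
x' = -1 + 1.0000·(sin 2.1062 − sin 2.3562) = -0.8470
y' = -4 − 1.0000·(cos 2.1062 − cos 2.3562) = -4.1969

(-0.8470, -4.1969, 2.1062)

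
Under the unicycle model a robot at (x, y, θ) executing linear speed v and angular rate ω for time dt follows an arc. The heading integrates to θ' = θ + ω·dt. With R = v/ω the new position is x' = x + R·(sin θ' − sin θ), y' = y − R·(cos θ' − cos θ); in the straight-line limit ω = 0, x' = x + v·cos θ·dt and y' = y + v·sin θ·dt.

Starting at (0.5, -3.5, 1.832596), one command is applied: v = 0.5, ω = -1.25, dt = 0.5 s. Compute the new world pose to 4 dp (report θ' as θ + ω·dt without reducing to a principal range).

(0.5125, -3.2544, 1.2076)

θ' = 1.8326 + -1.25·0.5 = 1.2076
R = v/ω = 0.5/-1.25 = -0.4000
x' = 0.5 + -0.4000·(sin 1.2076 − sin 1.8326) = 0.5125
y' = -3.5 − -0.4000·(cos 1.2076 − cos 1.8326) = -3.2544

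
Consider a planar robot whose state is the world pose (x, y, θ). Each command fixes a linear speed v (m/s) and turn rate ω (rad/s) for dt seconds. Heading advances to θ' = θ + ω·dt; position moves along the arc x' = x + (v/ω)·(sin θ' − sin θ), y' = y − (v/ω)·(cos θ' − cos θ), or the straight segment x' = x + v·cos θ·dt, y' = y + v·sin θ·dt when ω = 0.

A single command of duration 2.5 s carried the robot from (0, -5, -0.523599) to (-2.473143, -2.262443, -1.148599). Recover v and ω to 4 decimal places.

Δθ = -1.148599 − -0.523599 = -0.625000
ω = Δθ/dt = -0.625000/2.5 = -0.2500
R = −Δy/(cos θ' − cos θ) = 6.0000
v = R·ω = 6.0000·-0.2500 = -1.5000

v = -1.5000, ω = -0.2500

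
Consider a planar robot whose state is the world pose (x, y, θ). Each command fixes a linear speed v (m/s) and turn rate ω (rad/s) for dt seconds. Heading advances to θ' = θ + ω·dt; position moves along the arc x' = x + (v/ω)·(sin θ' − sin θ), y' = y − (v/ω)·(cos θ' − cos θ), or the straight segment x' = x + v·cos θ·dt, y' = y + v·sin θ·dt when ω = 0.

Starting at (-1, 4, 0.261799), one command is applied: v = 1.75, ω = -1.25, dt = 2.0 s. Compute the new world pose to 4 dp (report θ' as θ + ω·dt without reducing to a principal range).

(0.4619, 1.7812, -2.2382)

θ' = 0.2618 + -1.25·2.0 = -2.2382
R = v/ω = 1.75/-1.25 = -1.4000
x' = -1 + -1.4000·(sin -2.2382 − sin 0.2618) = 0.4619
y' = 4 − -1.4000·(cos -2.2382 − cos 0.2618) = 1.7812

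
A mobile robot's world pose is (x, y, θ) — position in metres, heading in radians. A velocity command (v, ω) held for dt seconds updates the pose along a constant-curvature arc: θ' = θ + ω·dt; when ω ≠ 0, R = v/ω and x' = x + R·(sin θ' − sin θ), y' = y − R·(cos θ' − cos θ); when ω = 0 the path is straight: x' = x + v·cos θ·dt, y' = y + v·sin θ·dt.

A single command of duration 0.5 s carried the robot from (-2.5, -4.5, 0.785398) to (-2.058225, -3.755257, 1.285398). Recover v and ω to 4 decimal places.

v = 1.7500, ω = 1.0000

Δθ = 1.285398 − 0.785398 = 0.500000
ω = Δθ/dt = 0.500000/0.5 = 1.0000
R = −Δy/(cos θ' − cos θ) = 1.7500
v = R·ω = 1.7500·1.0000 = 1.7500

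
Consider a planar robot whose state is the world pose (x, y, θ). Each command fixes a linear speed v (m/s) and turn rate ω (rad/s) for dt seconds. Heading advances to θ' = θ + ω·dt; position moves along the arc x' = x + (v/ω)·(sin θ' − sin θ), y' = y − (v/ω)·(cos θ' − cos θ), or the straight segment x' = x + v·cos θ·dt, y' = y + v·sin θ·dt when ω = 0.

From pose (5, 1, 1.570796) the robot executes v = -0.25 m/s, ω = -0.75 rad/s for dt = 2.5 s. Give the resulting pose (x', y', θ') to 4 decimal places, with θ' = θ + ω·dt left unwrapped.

(4.5668, 0.6820, -0.3042)

θ' = 1.5708 + -0.75·2.5 = -0.3042
R = v/ω = -0.25/-0.75 = 0.3333
x' = 5 + 0.3333·(sin -0.3042 − sin 1.5708) = 4.5668
y' = 1 − 0.3333·(cos -0.3042 − cos 1.5708) = 0.6820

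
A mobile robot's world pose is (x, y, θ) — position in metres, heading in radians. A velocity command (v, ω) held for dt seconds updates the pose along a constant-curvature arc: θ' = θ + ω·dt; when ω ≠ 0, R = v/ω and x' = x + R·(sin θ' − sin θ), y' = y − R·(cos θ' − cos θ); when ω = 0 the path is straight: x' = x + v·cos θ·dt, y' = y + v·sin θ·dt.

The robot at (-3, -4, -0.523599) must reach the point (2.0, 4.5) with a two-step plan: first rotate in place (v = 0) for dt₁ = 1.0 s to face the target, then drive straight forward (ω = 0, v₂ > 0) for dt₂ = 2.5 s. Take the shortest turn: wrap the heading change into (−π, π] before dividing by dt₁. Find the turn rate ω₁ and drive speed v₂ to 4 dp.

heading to target = atan2(4.5−-4, 2−-3) = 1.0391
Δθ = wrap(1.0391 − -0.5236) = 1.5627; ω₁ = Δθ/dt₁ = 1.5627
distance = √((2−-3)² + (4.5−-4)²) = 9.8615; v₂ = distance/dt₂ = 3.9446

ω₁ = 1.5627, v₂ = 3.9446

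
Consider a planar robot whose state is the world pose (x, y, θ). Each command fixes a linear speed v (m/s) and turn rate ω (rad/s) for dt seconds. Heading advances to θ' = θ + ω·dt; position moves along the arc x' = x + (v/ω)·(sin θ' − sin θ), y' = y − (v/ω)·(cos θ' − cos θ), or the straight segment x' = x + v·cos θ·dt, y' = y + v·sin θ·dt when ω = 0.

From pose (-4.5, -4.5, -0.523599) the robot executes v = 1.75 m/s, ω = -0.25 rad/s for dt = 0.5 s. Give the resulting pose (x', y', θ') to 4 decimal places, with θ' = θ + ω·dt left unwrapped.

(-3.7715, -4.9837, -0.6486)

θ' = -0.5236 + -0.25·0.5 = -0.6486
R = v/ω = 1.75/-0.25 = -7.0000
x' = -4.5 + -7.0000·(sin -0.6486 − sin -0.5236) = -3.7715
y' = -4.5 − -7.0000·(cos -0.6486 − cos -0.5236) = -4.9837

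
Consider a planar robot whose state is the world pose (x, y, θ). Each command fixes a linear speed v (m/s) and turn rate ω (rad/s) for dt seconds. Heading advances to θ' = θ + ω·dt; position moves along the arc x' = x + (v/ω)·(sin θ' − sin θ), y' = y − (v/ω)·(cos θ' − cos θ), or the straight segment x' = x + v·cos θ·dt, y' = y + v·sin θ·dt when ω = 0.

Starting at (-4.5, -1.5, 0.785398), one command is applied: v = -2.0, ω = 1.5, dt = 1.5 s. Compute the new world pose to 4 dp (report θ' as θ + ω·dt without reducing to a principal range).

θ' = 0.7854 + 1.5·1.5 = 3.0354
R = v/ω = -2.0/1.5 = -1.3333
x' = -4.5 + -1.3333·(sin 3.0354 − sin 0.7854) = -3.6985
y' = -1.5 − -1.3333·(cos 3.0354 − cos 0.7854) = -3.7686

(-3.6985, -3.7686, 3.0354)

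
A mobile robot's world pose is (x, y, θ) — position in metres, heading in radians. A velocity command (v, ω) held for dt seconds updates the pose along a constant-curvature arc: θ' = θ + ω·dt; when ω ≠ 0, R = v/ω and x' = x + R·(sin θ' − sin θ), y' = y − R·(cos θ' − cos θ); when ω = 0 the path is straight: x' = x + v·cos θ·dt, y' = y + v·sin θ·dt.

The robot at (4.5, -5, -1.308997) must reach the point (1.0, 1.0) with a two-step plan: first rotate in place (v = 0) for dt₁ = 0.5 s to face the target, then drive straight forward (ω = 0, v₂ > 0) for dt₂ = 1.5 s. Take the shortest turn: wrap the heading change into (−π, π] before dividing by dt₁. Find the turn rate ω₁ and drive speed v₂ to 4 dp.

heading to target = atan2(1−-5, 1−4.5) = 2.0989
Δθ = wrap(2.0989 − -1.3090) = -2.8753; ω₁ = Δθ/dt₁ = -5.7506
distance = √((1−4.5)² + (1−-5)²) = 6.9462; v₂ = distance/dt₂ = 4.6308

ω₁ = -5.7506, v₂ = 4.6308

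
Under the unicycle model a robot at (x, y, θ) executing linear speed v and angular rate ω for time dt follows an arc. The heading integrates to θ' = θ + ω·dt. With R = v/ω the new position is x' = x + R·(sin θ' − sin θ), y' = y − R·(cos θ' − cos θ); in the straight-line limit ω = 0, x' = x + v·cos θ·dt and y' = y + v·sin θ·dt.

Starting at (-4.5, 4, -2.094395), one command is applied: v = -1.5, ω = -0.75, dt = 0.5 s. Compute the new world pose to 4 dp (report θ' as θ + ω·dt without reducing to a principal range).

θ' = -2.0944 + -0.75·0.5 = -2.4694
R = v/ω = -1.5/-0.75 = 2.0000
x' = -4.5 + 2.0000·(sin -2.4694 − sin -2.0944) = -4.0134
y' = 4 − 2.0000·(cos -2.4694 − cos -2.0944) = 4.5649

(-4.0134, 4.5649, -2.4694)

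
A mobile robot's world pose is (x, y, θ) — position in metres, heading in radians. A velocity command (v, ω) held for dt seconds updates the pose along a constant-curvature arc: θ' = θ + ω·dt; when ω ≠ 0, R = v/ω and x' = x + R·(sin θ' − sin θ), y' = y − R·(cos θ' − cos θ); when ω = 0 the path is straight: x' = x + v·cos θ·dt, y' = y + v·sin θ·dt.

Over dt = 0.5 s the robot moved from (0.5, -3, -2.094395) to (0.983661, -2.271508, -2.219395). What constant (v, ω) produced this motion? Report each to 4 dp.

Δθ = -2.219395 − -2.094395 = -0.125000
ω = Δθ/dt = -0.125000/0.5 = -0.2500
R = −Δy/(cos θ' − cos θ) = 7.0000
v = R·ω = 7.0000·-0.2500 = -1.7500

v = -1.7500, ω = -0.2500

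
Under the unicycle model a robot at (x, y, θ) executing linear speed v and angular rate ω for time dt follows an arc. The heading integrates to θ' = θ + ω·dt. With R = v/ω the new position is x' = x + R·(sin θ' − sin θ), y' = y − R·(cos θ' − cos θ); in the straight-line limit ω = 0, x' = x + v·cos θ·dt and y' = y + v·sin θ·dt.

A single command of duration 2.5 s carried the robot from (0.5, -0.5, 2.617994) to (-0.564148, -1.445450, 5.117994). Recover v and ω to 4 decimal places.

v = 0.7500, ω = 1.0000

Δθ = 5.117994 − 2.617994 = 2.500000
ω = Δθ/dt = 2.500000/2.5 = 1.0000
R = Δx/(sin θ' − sin θ) = 0.7500
v = R·ω = 0.7500·1.0000 = 0.7500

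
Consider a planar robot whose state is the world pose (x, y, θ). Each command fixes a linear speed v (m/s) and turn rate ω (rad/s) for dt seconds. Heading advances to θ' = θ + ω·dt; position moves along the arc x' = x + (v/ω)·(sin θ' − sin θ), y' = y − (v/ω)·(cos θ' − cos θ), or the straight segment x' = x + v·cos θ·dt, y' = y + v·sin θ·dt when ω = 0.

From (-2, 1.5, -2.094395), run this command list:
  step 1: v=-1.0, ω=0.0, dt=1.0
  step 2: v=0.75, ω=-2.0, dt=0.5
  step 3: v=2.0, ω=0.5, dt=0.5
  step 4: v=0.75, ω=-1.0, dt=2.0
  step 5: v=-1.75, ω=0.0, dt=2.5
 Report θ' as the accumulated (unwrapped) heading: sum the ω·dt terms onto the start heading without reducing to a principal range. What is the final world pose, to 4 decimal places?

step 1: θ'=-2.0944 (straight) → pose (-1.5000, 2.3660, -2.0944)
step 2: θ'=-3.0944 (R=-0.3750) → pose (-1.8071, 2.1789, -3.0944)
step 3: θ'=-2.8444 (R=4.0000) → pose (-2.7897, 2.0080, -2.8444)
step 4: θ'=-4.8444 (R=-0.7500) → pose (-3.7528, 2.8239, -4.8444)
step 5: θ'=-4.8444 (straight) → pose (-4.3287, -1.5131, -4.8444)

(-4.3287, -1.5131, -4.8444)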